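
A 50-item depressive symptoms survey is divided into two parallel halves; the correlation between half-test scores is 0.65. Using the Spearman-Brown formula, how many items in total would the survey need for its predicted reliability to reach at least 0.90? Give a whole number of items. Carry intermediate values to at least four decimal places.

122

r_full = 2(0.65)/(1 + 0.65) = 0.7879
n = r_tgt(1 − r_full) / [r_full(1 − r_tgt)] = 0.90 × 0.2121 / (0.7879 × 0.10) ≈ 2.4228
Required items = 2.4228 × 50 = 121.14, so 122 items.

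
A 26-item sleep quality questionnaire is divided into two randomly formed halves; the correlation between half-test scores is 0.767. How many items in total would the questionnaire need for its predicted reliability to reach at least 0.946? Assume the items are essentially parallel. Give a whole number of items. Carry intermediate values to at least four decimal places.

70

r_full = 2(0.767)/(1 + 0.767) = 0.8681
n = r_tgt(1 − r_full) / [r_full(1 − r_tgt)] = 0.946 × 0.1319 / (0.8681 × 0.054) ≈ 2.6618
Items = 2.6618 × 26 ≈ 69.21 → 70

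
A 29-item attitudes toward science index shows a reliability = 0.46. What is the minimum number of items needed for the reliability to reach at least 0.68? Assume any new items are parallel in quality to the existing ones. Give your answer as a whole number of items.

n = 0.68(1 − 0.46) / [0.46(1 − 0.68)]
n = 0.3672 / 0.1472 ≈ 2.4946
Items needed = n × 29 = 2.4946 × 29 ≈ 72.34 → round up to 73

73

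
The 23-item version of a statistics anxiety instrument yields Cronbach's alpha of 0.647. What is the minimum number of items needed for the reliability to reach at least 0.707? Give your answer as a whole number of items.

Spearman-Brown solved for the length factor n:
n = r_target (1 − r_old) / [ r_old (1 − r_target) ]
n = 0.707 × (1 − 0.647) / [ 0.647 × (1 − 0.707) ]
  = 0.249571 / 0.189571 = 1.3165
1.3165 × 23 = 30.28 → 31 items

31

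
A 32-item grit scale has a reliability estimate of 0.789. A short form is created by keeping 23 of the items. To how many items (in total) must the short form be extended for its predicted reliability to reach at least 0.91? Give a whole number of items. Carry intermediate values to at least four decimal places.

Short-form reliability: n = 23/32 = 0.7188; r_23 = n·r/(1+(n−1)r) ≈ 0.7288
Then solve for n' with r_old = 0.7288, r_target = 0.91: n' = 0.91(1 − 0.7288)/[0.7288(1 − 0.91)] = 3.7625
Items = 3.7625 × 23 ≈ 86.54 → 87

87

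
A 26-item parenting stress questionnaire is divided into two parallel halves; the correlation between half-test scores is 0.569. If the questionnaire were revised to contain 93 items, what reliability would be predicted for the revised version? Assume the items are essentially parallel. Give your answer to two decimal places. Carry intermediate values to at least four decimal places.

0.90

Spearman-Brown correction (n = 2): r_full = 2·0.569/(1 + 0.569) = 0.7253
Length factor from 26 to 93 items: n = 93/26 = 3.5769
r_new = n·r_full / (1 + (n − 1)·r_full) = 2.5943 / 2.8690 ≈ 0.9043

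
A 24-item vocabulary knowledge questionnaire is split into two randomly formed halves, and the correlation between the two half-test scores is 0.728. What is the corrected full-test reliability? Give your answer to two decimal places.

0.84

The full test is twice the length of either half (n = 2).
r_full = 2r_hh / (1 + r_hh) = 2 × 0.728 / (1 + 0.728)
       = 1.4560 / 1.7280 = 0.8426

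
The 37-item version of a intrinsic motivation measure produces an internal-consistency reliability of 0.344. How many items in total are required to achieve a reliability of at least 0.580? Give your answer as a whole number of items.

98

Spearman-Brown solved for the length factor n:
n = r*(1 − r) / [ r (1 − r*) ]
n = 0.580 × (1 − 0.344) / [ 0.344 × (1 − 0.580) ]
n = 0.380480 / 0.144480 ≈ 2.6334
So the test needs 2.6334 × 37 ≈ 97.44 items; rounding up, 98.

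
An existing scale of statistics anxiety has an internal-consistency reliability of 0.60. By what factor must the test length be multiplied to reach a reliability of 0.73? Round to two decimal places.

Spearman-Brown solved for the length factor n:
n = r*(1 − r) / [ r (1 − r*) ]
n = 0.73 × (1 − 0.60) / [ 0.60 × (1 − 0.73) ]
  = 0.2920 / 0.1620 = 1.8025

1.80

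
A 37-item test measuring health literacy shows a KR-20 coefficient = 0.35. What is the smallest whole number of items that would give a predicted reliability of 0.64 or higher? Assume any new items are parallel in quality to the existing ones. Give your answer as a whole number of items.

Invert Spearman-Brown to solve for n:
n = r_target (1 − r_old) / [ r_old (1 − r_target) ]
n = 0.64(1 − 0.35) / [0.35(1 − 0.64)]
  = 0.4160 / 0.1260 = 3.3016
Items needed = n × 37 = 3.3016 × 37 ≈ 122.16 → round up to 123

123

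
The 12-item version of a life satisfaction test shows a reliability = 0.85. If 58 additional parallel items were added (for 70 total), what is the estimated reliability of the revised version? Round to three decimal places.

Length ratio n = 70/12 = 5.8333
r_new = (5.8333 × 0.85) / (1 + (5.8333 − 1) × 0.85)
r_new = 4.9583 / 5.1083 ≈ 0.9706

0.971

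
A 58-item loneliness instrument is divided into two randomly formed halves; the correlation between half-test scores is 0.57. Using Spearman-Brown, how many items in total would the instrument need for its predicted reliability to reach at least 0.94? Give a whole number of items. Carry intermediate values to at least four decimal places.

343

Corrected full-test reliability: r_full = 2 × 0.57 / (1 + 0.57) ≈ 0.7261
Solve Spearman-Brown for n: n = 0.94(1 − 0.7261) / [0.7261(1 − 0.94)] = 5.9098
Required items = 5.9098 × 58 = 342.77, so 343 items.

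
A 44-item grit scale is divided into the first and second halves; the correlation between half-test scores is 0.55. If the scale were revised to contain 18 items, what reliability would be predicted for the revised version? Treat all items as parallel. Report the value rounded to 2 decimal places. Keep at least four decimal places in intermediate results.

0.50

Full-test reliability from the split-half r: r_full = 2(0.55)/(1 + 0.55) = 0.7097
Length factor from 44 to 18 items: n = 18/44 = 0.4091
r_new = n·r_full / (1 + (n − 1)·r_full) = 0.2903 / 0.5806 ≈ 0.5000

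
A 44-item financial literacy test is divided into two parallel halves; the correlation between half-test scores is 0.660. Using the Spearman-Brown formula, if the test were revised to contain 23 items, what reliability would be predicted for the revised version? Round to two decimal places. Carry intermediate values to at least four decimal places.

0.67

First correct the split-half correlation to full-test reliability: r_full = 2 × 0.660 / (1 + 0.660) ≈ 0.7952
Then adjust to 23 items: n = 23/44 = 0.5227
r_new = n·r_full / (1 + (n − 1)·r_full) = 0.4157 / 0.6205 ≈ 0.6699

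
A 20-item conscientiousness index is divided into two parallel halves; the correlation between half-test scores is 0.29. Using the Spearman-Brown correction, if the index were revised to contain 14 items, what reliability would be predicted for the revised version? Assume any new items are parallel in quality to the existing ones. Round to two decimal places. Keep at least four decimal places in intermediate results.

Full-test reliability from the split-half r: r_full = 2(0.29)/(1 + 0.29) = 0.4496
Length factor from 20 to 14 items: n = 14/20 = 0.7000
r_new = n·r_full / (1 + (n − 1)·r_full) = 0.3147 / 0.8651 ≈ 0.3638

0.36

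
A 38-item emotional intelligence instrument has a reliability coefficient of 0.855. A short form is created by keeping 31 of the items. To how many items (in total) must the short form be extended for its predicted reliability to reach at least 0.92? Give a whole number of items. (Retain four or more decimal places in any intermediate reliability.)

75

First, r for the 31-item form: n = 31/38 = 0.8158, so r_31 = 0.8158·0.855/(1 + (0.8158 − 1)·0.855) = 0.8279
Length factor from the short form to reach 0.92: n' = 0.92(1 − 0.8279) / [0.8279(1 − 0.92)] ≈ 2.3906
Items = 2.3906 × 31 ≈ 74.11 → 75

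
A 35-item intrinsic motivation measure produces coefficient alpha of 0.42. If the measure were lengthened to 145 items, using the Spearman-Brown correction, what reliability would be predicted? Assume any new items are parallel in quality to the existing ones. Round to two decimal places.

Length ratio n = 145/35 = 4.1429
Spearman-Brown: r_new = n·r / (1 + (n − 1)·r)
r_new = (4.1429 × 0.42) / (1 + (4.1429 − 1) × 0.42)
     = 1.7400 / 2.3200 = 0.7500

0.75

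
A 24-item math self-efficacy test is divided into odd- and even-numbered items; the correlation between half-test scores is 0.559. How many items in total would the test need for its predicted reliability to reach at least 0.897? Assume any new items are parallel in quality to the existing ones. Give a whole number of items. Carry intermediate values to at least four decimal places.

Corrected full-test reliability: r_full = 2 × 0.559 / (1 + 0.559) ≈ 0.7171
Solve Spearman-Brown for n: n = 0.897(1 − 0.7171) / [0.7171(1 − 0.897)] = 3.4356
Required items = 3.4356 × 24 = 82.45, so 83 items.

83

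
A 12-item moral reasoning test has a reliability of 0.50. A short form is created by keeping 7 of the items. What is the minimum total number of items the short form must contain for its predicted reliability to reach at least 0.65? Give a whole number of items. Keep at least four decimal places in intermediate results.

23

Short-form reliability: n = 7/12 = 0.5833; r_7 = n·r/(1+(n−1)r) ≈ 0.3684
Then solve for n' with r_old = 0.3684, r_target = 0.65: n' = 0.65(1 − 0.3684)/[0.3684(1 − 0.65)] = 3.1840
Items = 3.1840 × 7 ≈ 22.29 → 23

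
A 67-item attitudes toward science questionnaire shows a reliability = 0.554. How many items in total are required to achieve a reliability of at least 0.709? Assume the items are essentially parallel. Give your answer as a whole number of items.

Invert Spearman-Brown to solve for n:
n = r*(1 − r) / [ r (1 − r*) ]
n = 0.709(1 − 0.554) / [0.554(1 − 0.709)]
  = 0.316214 / 0.161214 = 1.9615
So the test needs 1.9615 × 67 ≈ 131.42 items; rounding up, 132.

132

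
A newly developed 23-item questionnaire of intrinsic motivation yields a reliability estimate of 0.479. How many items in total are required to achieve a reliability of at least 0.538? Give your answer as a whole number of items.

30

Invert Spearman-Brown to solve for n:
n = r*(1 − r) / [ r (1 − r*) ]
n = 0.538 × (1 − 0.479) / [ 0.479 × (1 − 0.538) ]
n = 0.280298 / 0.221298 ≈ 1.2666
So the test needs 1.2666 × 23 ≈ 29.13 items; rounding up, 30.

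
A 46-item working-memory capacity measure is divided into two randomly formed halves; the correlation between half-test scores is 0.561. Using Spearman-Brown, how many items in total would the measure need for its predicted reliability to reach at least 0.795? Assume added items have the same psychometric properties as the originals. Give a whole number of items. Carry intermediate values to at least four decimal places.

70

Corrected full-test reliability: r_full = 2 × 0.561 / (1 + 0.561) ≈ 0.7188
Solve Spearman-Brown for n: n = 0.795(1 − 0.7188) / [0.7188(1 − 0.795)] = 1.5171
Items = 1.5171 × 46 ≈ 69.79 → 70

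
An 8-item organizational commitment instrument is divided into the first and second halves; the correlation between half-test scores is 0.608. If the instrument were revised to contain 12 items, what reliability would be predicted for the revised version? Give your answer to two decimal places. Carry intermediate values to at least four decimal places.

Full-test reliability from the split-half r: r_full = 2(0.608)/(1 + 0.608) = 0.7562
Length factor from 8 to 12 items: n = 12/8 = 1.5000
r_new = n·r_full / (1 + (n − 1)·r_full) = 1.1343 / 1.3781 ≈ 0.8231

0.82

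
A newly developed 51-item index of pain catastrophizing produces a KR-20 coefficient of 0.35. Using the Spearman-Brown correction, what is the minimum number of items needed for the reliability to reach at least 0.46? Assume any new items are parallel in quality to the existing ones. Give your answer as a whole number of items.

n = [0.46 × 0.65] / [0.35 × 0.54]
n = 0.2990 / 0.1890 ≈ 1.5820
1.5820 × 51 = 80.68 → 81 items

81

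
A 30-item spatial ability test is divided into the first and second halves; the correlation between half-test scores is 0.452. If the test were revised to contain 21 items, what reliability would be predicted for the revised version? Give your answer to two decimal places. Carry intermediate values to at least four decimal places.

Full-test reliability from the split-half r: r_full = 2(0.452)/(1 + 0.452) = 0.6226
Length factor from 30 to 21 items: n = 21/30 = 0.7000
r_new = n·r_full / (1 + (n − 1)·r_full) = 0.4358 / 0.8132 ≈ 0.5359

0.54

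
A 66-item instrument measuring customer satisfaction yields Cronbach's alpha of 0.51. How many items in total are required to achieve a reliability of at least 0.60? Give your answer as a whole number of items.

96

n = 0.60(1 − 0.51) / [0.51(1 − 0.60)]
n = 0.2940 / 0.2040 ≈ 1.4412
So the test needs 1.4412 × 66 ≈ 95.12 items; rounding up, 96.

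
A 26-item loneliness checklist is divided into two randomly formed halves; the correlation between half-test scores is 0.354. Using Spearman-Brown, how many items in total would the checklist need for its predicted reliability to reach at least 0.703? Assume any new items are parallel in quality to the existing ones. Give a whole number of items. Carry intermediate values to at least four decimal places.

r_full = 2(0.354)/(1 + 0.354) = 0.5229
n = r_tgt(1 − r_full) / [r_full(1 − r_tgt)] = 0.703 × 0.4771 / (0.5229 × 0.297) ≈ 2.1597
Required items = 2.1597 × 26 = 56.15, so 57 items.

57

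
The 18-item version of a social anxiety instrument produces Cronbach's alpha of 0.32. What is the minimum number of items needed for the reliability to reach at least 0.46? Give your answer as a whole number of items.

Spearman-Brown solved for the length factor n:
n = r*(1 − r) / [ r (1 − r*) ]
n = 0.46(1 − 0.32) / [0.32(1 − 0.46)]
n = 0.3128 / 0.1728 ≈ 1.8102
Items needed = n × 18 = 1.8102 × 18 ≈ 32.58 → round up to 33

33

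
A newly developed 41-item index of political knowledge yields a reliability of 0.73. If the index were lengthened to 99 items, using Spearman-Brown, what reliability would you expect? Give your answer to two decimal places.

The new length is 99/41 = 2.4146 times the old.
Apply the Spearman-Brown prophecy formula, r' = nr / [1 + (n − 1)r]:
r_new = (2.4146 × 0.73) / (1 + (2.4146 − 1) × 0.73)
r_new = 1.7627 / 2.0327 ≈ 0.8672

0.87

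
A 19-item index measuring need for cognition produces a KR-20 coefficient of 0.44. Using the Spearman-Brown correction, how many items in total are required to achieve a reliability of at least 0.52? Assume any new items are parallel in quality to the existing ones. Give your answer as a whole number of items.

Spearman-Brown solved for the length factor n:
n = r*(1 − r) / [ r (1 − r*) ]
n = 0.52 × (1 − 0.44) / [ 0.44 × (1 − 0.52) ]
n = 0.2912 / 0.2112 ≈ 1.3788
1.3788 × 19 = 26.20 → 27 items

27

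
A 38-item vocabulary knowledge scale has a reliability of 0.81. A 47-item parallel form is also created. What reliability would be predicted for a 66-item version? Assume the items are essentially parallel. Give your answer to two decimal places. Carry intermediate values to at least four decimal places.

0.88

Only the ratio of lengths matters: n = 66/38 = 1.7368
r_{66} = n·r / (1 + (n − 1)·r) = 1.4068 / 1.5968 ≈ 0.8810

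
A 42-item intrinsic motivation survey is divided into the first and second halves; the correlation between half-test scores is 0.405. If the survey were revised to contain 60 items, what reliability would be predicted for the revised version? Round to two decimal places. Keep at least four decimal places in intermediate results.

0.66

Full-test reliability from the split-half r: r_full = 2(0.405)/(1 + 0.405) = 0.5765
Then adjust to 60 items: n = 60/42 = 1.4286
r_new = n·r_full / (1 + (n − 1)·r_full) = 0.8236 / 1.2471 ≈ 0.6604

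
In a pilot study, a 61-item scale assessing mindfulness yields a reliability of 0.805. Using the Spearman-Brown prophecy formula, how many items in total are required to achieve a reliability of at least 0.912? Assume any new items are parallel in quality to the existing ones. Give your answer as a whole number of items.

n = 0.912(1 − 0.805) / [0.805(1 − 0.912)]
n = 0.177840 / 0.070840 ≈ 2.5104
Items needed = n × 61 = 2.5104 × 61 ≈ 153.13 → round up to 154

154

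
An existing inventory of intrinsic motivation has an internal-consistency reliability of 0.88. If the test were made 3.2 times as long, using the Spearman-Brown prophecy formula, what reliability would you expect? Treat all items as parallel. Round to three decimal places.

Spearman-Brown: r_new = n·r / (1 + (n − 1)·r)
r_new = (3.2 × 0.88) / (1 + (3.2 − 1) × 0.88)
r_new = 2.8160 / 2.9360 ≈ 0.9591

0.959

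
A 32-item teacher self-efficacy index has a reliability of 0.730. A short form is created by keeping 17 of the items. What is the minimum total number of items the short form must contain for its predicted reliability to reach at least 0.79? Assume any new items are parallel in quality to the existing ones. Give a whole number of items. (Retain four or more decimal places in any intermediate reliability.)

Short-form reliability: n = 17/32 = 0.5312; r_17 = n·r/(1+(n−1)r) ≈ 0.5895
Length factor from the short form to reach 0.79: n' = 0.79(1 − 0.5895) / [0.5895(1 − 0.79)] ≈ 2.6196
Items = 2.6196 × 17 ≈ 44.53 → 45

45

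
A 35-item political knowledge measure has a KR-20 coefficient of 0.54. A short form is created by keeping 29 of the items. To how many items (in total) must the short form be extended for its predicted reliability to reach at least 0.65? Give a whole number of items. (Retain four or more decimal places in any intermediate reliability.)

Short-form reliability: n = 29/35 = 0.8286; r_29 = n·r/(1+(n−1)r) ≈ 0.4931
Then solve for n' with r_old = 0.4931, r_target = 0.65: n' = 0.65(1 − 0.4931)/[0.4931(1 − 0.65)] = 1.9091
Items = 1.9091 × 29 ≈ 55.36 → 56

56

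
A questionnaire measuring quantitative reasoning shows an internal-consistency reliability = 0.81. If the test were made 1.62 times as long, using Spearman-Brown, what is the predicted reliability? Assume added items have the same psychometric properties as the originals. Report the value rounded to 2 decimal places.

0.87

Apply the Spearman-Brown prophecy formula, r' = nr / [1 + (n − 1)r]:
r_new = 1.62·0.81 / [1 + (1.62 − 1)·0.81]
     = 1.3122 / 1.5022 = 0.8735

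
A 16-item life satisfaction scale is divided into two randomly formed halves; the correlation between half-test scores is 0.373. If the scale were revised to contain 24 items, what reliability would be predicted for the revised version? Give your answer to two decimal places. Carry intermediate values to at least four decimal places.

Full-test reliability from the split-half r: r_full = 2(0.373)/(1 + 0.373) = 0.5433
Length factor from 16 to 24 items: n = 24/16 = 1.5000
r_new = n·r_full / (1 + (n − 1)·r_full) = 0.8150 / 1.2716 ≈ 0.6409

0.64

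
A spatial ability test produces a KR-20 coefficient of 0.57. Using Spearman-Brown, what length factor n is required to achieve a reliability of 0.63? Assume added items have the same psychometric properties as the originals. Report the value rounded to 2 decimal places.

1.28

n = 0.63(1 − 0.57) / [0.57(1 − 0.63)]
  = 0.2709 / 0.2109 = 1.2845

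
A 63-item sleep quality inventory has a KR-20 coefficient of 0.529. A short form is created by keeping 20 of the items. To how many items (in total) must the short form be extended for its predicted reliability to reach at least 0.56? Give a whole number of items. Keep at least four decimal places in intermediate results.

Short-form reliability: n = 20/63 = 0.3175; r_20 = n·r/(1+(n−1)r) ≈ 0.2629
Then solve for n' with r_old = 0.2629, r_target = 0.56: n' = 0.56(1 − 0.2629)/[0.2629(1 − 0.56)] = 3.5684
Items = 3.5684 × 20 ≈ 71.37 → 72

72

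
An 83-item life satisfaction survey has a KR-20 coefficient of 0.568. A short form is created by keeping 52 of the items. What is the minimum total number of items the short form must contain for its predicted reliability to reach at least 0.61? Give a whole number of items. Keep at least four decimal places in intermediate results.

Short-form reliability: n = 52/83 = 0.6265; r_52 = n·r/(1+(n−1)r) ≈ 0.4517
Length factor from the short form to reach 0.61: n' = 0.61(1 − 0.4517) / [0.4517(1 − 0.61)] ≈ 1.8986
Total items = 1.8986 × 52 = 98.73, rounded up to 99.

99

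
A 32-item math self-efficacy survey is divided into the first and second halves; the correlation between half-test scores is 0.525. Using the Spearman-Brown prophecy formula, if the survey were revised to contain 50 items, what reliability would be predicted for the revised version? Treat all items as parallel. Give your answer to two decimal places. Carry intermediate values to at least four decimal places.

Full-test reliability from the split-half r: r_full = 2(0.525)/(1 + 0.525) = 0.6885
Length factor from 32 to 50 items: n = 50/32 = 1.5625
r_new = n·r_full / (1 + (n − 1)·r_full) = 1.0758 / 1.3873 ≈ 0.7755

0.78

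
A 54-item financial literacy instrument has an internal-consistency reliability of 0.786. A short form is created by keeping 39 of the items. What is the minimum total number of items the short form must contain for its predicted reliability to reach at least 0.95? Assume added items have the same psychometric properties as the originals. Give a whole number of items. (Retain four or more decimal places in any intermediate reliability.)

280

Short-form reliability: n = 39/54 = 0.7222; r_39 = n·r/(1+(n−1)r) ≈ 0.7262
Then solve for n' with r_old = 0.7262, r_target = 0.95: n' = 0.95(1 − 0.7262)/[0.7262(1 − 0.95)] = 7.1636
Total items = 7.1636 × 39 = 279.38, rounded up to 280.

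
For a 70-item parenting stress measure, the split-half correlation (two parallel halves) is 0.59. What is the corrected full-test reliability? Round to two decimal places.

r_full = 2(0.59) / (1 + 0.59)
r_full = 1.1800 / 1.5900 ≈ 0.7421

0.74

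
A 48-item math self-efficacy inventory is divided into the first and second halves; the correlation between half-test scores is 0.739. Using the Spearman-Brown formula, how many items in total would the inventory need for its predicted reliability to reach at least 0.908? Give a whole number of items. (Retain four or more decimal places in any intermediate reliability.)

r_full = 2(0.739)/(1 + 0.739) = 0.8499
Solve Spearman-Brown for n: n = 0.908(1 − 0.8499) / [0.8499(1 − 0.908)] = 1.7431
Items = 1.7431 × 48 ≈ 83.67 → 84

84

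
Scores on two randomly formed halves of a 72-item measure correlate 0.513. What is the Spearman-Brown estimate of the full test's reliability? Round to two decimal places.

Each half is half the length of the full test, so the full test is n = 2 times a half.
r_full = 2(0.513) / (1 + 0.513)
       = 1.0260 / 1.5130 = 0.6781

0.68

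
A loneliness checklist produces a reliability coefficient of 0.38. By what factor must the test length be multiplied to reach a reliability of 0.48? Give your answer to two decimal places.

1.51

Spearman-Brown solved for the length factor n:
n = r*(1 − r) / [ r (1 − r*) ]
n = 0.48 × (1 − 0.38) / [ 0.38 × (1 − 0.48) ]
n = 0.2976 / 0.1976 ≈ 1.5061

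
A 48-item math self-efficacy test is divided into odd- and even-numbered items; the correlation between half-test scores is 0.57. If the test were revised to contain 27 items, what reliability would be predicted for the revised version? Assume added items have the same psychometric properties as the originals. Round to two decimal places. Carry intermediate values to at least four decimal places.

First correct the split-half correlation to full-test reliability: r_full = 2 × 0.57 / (1 + 0.57) ≈ 0.7261
Then adjust to 27 items: n = 27/48 = 0.5625
r_new = n·r_full / (1 + (n − 1)·r_full) = 0.4084 / 0.6823 ≈ 0.5986

0.60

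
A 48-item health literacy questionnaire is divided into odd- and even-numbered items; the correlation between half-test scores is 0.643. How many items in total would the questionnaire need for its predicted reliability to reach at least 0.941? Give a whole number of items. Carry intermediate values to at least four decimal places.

213

Corrected full-test reliability: r_full = 2 × 0.643 / (1 + 0.643) ≈ 0.7827
Solve Spearman-Brown for n: n = 0.941(1 − 0.7827) / [0.7827(1 − 0.941)] = 4.4279
Required items = 4.4279 × 48 = 212.54, so 213 items.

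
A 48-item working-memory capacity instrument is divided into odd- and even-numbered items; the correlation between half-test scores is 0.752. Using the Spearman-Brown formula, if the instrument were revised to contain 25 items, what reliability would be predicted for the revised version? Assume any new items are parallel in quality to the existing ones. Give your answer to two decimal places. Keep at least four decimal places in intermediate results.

0.76

Full-test reliability from the split-half r: r_full = 2(0.752)/(1 + 0.752) = 0.8584
Length factor from 48 to 25 items: n = 25/48 = 0.5208
r_new = n·r_full / (1 + (n − 1)·r_full) = 0.4471 / 0.5887 ≈ 0.7595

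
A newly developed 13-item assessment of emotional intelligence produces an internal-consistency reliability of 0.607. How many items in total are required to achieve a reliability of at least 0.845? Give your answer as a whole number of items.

46

Rearranging the Spearman-Brown formula for n,
n = r_target (1 − r_old) / [ r_old (1 − r_target) ]
n = 0.845 × (1 − 0.607) / [ 0.607 × (1 − 0.845) ]
  = 0.332085 / 0.094085 = 3.5296
3.5296 × 13 = 45.88 → 46 items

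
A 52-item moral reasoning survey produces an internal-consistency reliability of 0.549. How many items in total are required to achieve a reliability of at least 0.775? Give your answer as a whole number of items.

n = [0.775 × 0.451] / [0.549 × 0.225]
n = 0.349525 / 0.123525 ≈ 2.8296
2.8296 × 52 = 147.14 → 148 items

148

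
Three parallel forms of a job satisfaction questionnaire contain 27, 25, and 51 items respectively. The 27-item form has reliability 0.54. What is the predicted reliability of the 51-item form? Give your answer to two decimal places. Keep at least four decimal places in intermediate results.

0.69

Only the ratio of lengths matters: n = 51/27 = 1.8889
r_{51} = n·r / (1 + (n − 1)·r) = 1.0200 / 1.4800 ≈ 0.6892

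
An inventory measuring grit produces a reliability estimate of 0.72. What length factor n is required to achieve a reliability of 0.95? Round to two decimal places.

Invert Spearman-Brown to solve for n:
n = r*(1 − r) / [ r (1 − r*) ]
n = [0.95 × 0.28] / [0.72 × 0.05]
n = 0.2660 / 0.0360 ≈ 7.3889

7.39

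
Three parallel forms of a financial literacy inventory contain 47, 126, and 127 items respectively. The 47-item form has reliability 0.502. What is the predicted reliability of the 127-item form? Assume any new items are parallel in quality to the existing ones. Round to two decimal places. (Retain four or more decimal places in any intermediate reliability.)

0.73

Only the ratio of lengths matters: n = 127/47 = 2.7021
r_{127} = n·r / (1 + (n − 1)·r) = 1.3565 / 1.8545 ≈ 0.7315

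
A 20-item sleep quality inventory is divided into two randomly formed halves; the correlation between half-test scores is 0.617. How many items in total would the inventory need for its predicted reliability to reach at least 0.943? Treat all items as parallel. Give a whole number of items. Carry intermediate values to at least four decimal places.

103

Corrected full-test reliability: r_full = 2 × 0.617 / (1 + 0.617) ≈ 0.7631
Solve Spearman-Brown for n: n = 0.943(1 − 0.7631) / [0.7631(1 − 0.943)] = 5.1359
Required items = 5.1359 × 20 = 102.72, so 103 items.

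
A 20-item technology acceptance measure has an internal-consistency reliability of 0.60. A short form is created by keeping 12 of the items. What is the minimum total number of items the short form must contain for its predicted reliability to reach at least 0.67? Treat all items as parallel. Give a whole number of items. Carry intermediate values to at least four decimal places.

First, r for the 12-item form: n = 12/20 = 0.6000, so r_12 = 0.6000·0.60/(1 + (0.6000 − 1)·0.60) = 0.4737
Then solve for n' with r_old = 0.4737, r_target = 0.67: n' = 0.67(1 − 0.4737)/[0.4737(1 − 0.67)] = 2.2557
Items = 2.2557 × 12 ≈ 27.07 → 28

28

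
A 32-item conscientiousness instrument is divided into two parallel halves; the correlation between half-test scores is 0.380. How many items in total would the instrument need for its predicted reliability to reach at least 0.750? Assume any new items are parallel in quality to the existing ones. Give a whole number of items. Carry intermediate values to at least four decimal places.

r_full = 2(0.380)/(1 + 0.380) = 0.5507
Solve Spearman-Brown for n: n = 0.750(1 − 0.5507) / [0.5507(1 − 0.750)] = 2.4476
Required items = 2.4476 × 32 = 78.32, so 79 items.

79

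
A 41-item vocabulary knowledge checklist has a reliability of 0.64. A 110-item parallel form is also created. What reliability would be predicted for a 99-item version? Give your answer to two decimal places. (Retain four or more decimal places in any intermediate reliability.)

The 110-item form is not needed; work directly from the 41-item form with n = 99/41 = 2.4146.
r_{99} = n·r / (1 + (n − 1)·r) = 1.5453 / 1.9053 ≈ 0.8111

0.81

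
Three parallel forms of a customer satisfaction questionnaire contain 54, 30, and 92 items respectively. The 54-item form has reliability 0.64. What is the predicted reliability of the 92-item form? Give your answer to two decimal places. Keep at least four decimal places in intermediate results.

0.75

The 30-item form is not needed; work directly from the 54-item form with n = 92/54 = 1.7037.
r_{92} = n·r / (1 + (n − 1)·r) = 1.0904 / 1.4504 ≈ 0.7518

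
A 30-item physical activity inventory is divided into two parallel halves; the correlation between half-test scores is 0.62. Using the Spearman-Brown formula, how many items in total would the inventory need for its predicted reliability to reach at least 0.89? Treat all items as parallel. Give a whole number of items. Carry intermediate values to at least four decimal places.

r_full = 2(0.62)/(1 + 0.62) = 0.7654
n = r_tgt(1 − r_full) / [r_full(1 − r_tgt)] = 0.89 × 0.2346 / (0.7654 × 0.11) ≈ 2.4799
Items = 2.4799 × 30 ≈ 74.40 → 75

75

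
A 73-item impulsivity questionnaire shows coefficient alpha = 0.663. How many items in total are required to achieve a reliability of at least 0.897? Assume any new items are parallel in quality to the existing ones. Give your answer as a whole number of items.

324

Spearman-Brown solved for the length factor n:
n = r*(1 − r) / [ r (1 − r*) ]
n = 0.897(1 − 0.663) / [0.663(1 − 0.897)]
  = 0.302289 / 0.068289 = 4.4266
Items needed = n × 73 = 4.4266 × 73 ≈ 323.14 → round up to 324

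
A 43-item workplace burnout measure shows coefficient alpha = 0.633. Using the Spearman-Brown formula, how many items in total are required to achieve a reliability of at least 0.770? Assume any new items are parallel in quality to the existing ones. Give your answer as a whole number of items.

84

Spearman-Brown solved for the length factor n:
n = r*(1 − r) / [ r (1 − r*) ]
n = 0.770 × (1 − 0.633) / [ 0.633 × (1 − 0.770) ]
  = 0.282590 / 0.145590 = 1.9410
So the test needs 1.9410 × 43 ≈ 83.46 items; rounding up, 84.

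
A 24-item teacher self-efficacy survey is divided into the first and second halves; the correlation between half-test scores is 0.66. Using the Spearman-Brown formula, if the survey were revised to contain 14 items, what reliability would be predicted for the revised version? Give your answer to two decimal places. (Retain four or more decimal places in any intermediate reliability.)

0.69

Full-test reliability from the split-half r: r_full = 2(0.66)/(1 + 0.66) = 0.7952
Then adjust to 14 items: n = 14/24 = 0.5833
r_new = n·r_full / (1 + (n − 1)·r_full) = 0.4638 / 0.6686 ≈ 0.6937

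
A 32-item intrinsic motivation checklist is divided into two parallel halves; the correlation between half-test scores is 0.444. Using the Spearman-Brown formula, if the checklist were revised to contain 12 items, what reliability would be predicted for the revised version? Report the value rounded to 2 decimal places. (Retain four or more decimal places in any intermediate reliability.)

Spearman-Brown correction (n = 2): r_full = 2·0.444/(1 + 0.444) = 0.6150
Then adjust to 12 items: n = 12/32 = 0.3750
r_new = n·r_full / (1 + (n − 1)·r_full) = 0.2306 / 0.6156 ≈ 0.3746

0.37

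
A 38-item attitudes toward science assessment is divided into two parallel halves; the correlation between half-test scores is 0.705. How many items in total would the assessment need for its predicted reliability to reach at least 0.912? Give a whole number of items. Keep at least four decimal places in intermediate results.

83

Corrected full-test reliability: r_full = 2 × 0.705 / (1 + 0.705) ≈ 0.8270
n = r_tgt(1 − r_full) / [r_full(1 − r_tgt)] = 0.912 × 0.1730 / (0.8270 × 0.088) ≈ 2.1680
Items = 2.1680 × 38 ≈ 82.38 → 83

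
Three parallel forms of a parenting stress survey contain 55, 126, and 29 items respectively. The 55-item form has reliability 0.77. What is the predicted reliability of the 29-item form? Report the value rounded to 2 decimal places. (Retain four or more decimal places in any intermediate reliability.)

The 126-item form is not needed; work directly from the 55-item form with n = 29/55 = 0.5273.
r_{29} = n·r / (1 + (n − 1)·r) = 0.4060 / 0.6360 ≈ 0.6384

0.64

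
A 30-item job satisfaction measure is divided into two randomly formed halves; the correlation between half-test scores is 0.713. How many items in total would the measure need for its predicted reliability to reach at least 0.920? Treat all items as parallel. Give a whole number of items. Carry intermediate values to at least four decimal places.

70

r_full = 2(0.713)/(1 + 0.713) = 0.8325
Solve Spearman-Brown for n: n = 0.920(1 − 0.8325) / [0.8325(1 − 0.920)] = 2.3138
Items = 2.3138 × 30 ≈ 69.41 → 70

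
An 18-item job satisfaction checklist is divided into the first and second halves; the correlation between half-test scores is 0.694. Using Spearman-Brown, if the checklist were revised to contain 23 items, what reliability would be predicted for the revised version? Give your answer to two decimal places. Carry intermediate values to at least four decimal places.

0.85

Spearman-Brown correction (n = 2): r_full = 2·0.694/(1 + 0.694) = 0.8194
Then adjust to 23 items: n = 23/18 = 1.2778
r_new = n·r_full / (1 + (n − 1)·r_full) = 1.0470 / 1.2276 ≈ 0.8529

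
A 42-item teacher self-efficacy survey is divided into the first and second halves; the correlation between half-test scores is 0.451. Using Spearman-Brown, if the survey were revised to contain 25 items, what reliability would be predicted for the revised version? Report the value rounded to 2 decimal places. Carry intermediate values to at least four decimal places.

Full-test reliability from the split-half r: r_full = 2(0.451)/(1 + 0.451) = 0.6216
Length factor from 42 to 25 items: n = 25/42 = 0.5952
r_new = n·r_full / (1 + (n − 1)·r_full) = 0.3700 / 0.7484 ≈ 0.4944

0.49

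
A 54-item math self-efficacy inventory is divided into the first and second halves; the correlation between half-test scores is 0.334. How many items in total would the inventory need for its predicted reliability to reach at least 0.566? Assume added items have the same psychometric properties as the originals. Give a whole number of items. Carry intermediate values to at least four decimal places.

71

r_full = 2(0.334)/(1 + 0.334) = 0.5007
Solve Spearman-Brown for n: n = 0.566(1 − 0.5007) / [0.5007(1 − 0.566)] = 1.3005
Items = 1.3005 × 54 ≈ 70.23 → 71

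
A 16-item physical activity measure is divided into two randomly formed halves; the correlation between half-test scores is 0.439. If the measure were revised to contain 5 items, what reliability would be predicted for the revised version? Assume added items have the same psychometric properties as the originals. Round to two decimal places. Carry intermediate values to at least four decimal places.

0.33

First correct the split-half correlation to full-test reliability: r_full = 2 × 0.439 / (1 + 0.439) ≈ 0.6101
Length factor from 16 to 5 items: n = 5/16 = 0.3125
r_new = n·r_full / (1 + (n − 1)·r_full) = 0.1907 / 0.5806 ≈ 0.3285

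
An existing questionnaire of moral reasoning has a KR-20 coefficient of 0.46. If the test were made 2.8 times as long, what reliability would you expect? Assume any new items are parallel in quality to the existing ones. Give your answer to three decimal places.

r_new = 2.8·0.46 / [1 + (2.8 − 1)·0.46]
r_new = 1.2880 / 1.8280 ≈ 0.7046

0.705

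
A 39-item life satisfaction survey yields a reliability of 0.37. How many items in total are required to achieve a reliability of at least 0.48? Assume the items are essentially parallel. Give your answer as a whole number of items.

Spearman-Brown solved for the length factor n:
n = r*(1 − r) / [ r (1 − r*) ]
n = 0.48(1 − 0.37) / [0.37(1 − 0.48)]
n = 0.3024 / 0.1924 ≈ 1.5717
1.5717 × 39 = 61.30 → 62 items

62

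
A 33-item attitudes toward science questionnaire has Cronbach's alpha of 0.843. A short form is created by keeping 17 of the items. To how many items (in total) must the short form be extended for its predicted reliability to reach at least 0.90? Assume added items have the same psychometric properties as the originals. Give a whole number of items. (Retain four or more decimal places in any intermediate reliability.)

Short-form reliability: n = 17/33 = 0.5152; r_17 = n·r/(1+(n−1)r) ≈ 0.7345
Then solve for n' with r_old = 0.7345, r_target = 0.90: n' = 0.90(1 − 0.7345)/[0.7345(1 − 0.90)] = 3.2532
Total items = 3.2532 × 17 = 55.30, rounded up to 56.

56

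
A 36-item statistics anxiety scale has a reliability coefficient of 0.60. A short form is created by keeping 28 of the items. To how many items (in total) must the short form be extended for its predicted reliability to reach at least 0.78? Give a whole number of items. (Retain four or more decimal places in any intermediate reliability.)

86

First, r for the 28-item form: n = 28/36 = 0.7778, so r_28 = 0.7778·0.60/(1 + (0.7778 − 1)·0.60) = 0.5385
Length factor from the short form to reach 0.78: n' = 0.78(1 − 0.5385) / [0.5385(1 − 0.78)] ≈ 3.0385
Total items = 3.0385 × 28 = 85.08, rounded up to 86.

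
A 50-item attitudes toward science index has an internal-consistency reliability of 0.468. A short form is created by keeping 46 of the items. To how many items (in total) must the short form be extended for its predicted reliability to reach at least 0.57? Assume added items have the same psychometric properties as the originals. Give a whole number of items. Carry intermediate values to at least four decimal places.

First, r for the 46-item form: n = 46/50 = 0.9200, so r_46 = 0.9200·0.468/(1 + (0.9200 − 1)·0.468) = 0.4473
Then solve for n' with r_old = 0.4473, r_target = 0.57: n' = 0.57(1 − 0.4473)/[0.4473(1 − 0.57)] = 1.6379
Total items = 1.6379 × 46 = 75.34, rounded up to 76.

76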